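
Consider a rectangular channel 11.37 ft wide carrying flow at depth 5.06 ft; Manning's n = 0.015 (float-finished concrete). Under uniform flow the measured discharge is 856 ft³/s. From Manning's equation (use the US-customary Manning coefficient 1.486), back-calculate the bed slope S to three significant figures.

0.00607

A = b·y = 11.37 × 5.06 = 57.53 ft²
P = b + 2y = 11.37 + 2×5.06 = 21.49 ft
R = A/P = 57.53/21.49 = 2.677 ft
S = (Q·n / (1.486·A·R^(2/3)))² = (856×0.015 / (1.486×57.53×1.928))² = 0.006068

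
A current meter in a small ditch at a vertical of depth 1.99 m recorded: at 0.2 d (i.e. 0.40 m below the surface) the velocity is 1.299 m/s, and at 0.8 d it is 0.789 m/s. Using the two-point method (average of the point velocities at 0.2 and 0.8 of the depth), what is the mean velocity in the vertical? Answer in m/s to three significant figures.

v̄ = (1.299 + 0.789) / 2 = 1.044 m/s

1.04 m/s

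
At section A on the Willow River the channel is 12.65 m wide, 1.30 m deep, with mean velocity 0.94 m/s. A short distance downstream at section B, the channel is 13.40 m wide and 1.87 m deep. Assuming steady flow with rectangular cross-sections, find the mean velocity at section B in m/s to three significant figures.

Q = A₁V₁ = (12.65×1.30) × 0.94 = 15.46 m³/s
A₂ = 13.40 × 1.87 = 25.06 m²
V₂ = Q/A₂ = 15.46/25.06 = 0.6169 m/s

0.617 m/s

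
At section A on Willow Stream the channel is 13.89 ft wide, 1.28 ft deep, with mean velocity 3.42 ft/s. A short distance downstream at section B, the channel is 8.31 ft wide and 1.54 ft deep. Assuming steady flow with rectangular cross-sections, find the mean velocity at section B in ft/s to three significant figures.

4.75 ft/s

Q = A₁V₁ = (13.89×1.28) × 3.42 = 60.80 ft³/s
A₂ = 8.31 × 1.54 = 12.80 ft²
V₂ = Q/A₂ = 60.80/12.80 = 4.751 ft/s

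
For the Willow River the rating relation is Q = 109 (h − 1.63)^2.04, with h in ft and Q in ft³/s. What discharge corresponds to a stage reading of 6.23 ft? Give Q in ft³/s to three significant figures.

Q = 109 × (6.23 − 1.63)^2.04 = 109 × 4.6^2.04 = 2452 ft³/s

2450 ft³/s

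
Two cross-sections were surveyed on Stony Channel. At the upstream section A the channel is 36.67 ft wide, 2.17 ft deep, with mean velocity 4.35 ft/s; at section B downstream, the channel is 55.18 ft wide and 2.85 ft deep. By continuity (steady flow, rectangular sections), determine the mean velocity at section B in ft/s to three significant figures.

Q = A₁V₁ = (36.67×2.17) × 4.35 = 346.1 ft³/s
A₂ = 55.18 × 2.85 = 157.3 ft²
V₂ = Q/A₂ = 346.1/157.3 = 2.201 ft/s

2.20 ft/s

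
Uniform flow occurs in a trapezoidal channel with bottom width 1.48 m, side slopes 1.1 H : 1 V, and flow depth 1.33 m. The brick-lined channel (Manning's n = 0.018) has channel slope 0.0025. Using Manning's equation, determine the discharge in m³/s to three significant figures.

8.74 m³/s

A = (b + z·y)·y = (1.48 + 1.1×1.33)×1.33 = 3.914 m²
P = b + 2y√(1+z²) = 1.48 + 2×1.33×√(1+1.1²) = 5.434 m
R = A/P = 3.914/5.434 = 0.7203 m
Q = (1/n)·A·R^(2/3)·S^(1/2) = (1/0.018) × 3.914 × 0.7203^(2/3) × 0.0025^(1/2) = 8.736 m³/s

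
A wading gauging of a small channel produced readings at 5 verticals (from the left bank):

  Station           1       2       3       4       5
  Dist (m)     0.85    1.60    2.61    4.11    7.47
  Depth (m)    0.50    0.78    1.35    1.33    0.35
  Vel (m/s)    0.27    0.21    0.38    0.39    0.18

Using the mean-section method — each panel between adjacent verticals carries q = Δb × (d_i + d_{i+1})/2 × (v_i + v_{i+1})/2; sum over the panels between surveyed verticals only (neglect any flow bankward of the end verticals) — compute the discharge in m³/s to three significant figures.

2.01 m³/s

Panel 1-2: Δb = 0.75 m, d̄ = (0.50+0.78)/2 = 0.64, v̄ = (0.27+0.21)/2 = 0.24 → q = 0.75×0.64×0.24 = 0.1152 m³/s
Panel 2-3: Δb = 1.01 m, d̄ = (0.78+1.35)/2 = 1.065, v̄ = (0.21+0.38)/2 = 0.295 → q = 1.01×1.065×0.295 = 0.3173 m³/s
Panel 3-4: Δb = 1.5 m, d̄ = (1.35+1.33)/2 = 1.34, v̄ = (0.38+0.39)/2 = 0.385 → q = 1.5×1.34×0.385 = 0.7739 m³/s
Panel 4-5: Δb = 3.36 m, d̄ = (1.33+0.35)/2 = 0.84, v̄ = (0.39+0.18)/2 = 0.285 → q = 3.36×0.84×0.285 = 0.8044 m³/s
Q = Σ q = 2.011 m³/s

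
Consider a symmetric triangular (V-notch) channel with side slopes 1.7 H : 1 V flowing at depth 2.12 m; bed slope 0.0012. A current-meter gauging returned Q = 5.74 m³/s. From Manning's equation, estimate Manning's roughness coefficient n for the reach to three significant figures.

0.0434

A = z·y² = 1.7×2.12² = 7.640 m²
P = 2y√(1+z²) = 2×2.12×√(1+1.7²) = 8.363 m
R = A/P = 7.640/8.363 = 0.9137 m
n = (1/Q)·A·R^(2/3)·S^(1/2) = (1/5.74) × 7.640 × 0.9416 × 0.03464 = 0.04342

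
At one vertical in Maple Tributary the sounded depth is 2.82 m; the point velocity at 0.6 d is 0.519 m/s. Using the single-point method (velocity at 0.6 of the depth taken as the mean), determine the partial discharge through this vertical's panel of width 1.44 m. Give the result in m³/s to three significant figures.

2.11 m³/s

v̄ = v₀.₆ = 0.519 m/s
q = v̄ × d × w = 0.5190 × 2.82 × 1.44 = 2.108 m³/s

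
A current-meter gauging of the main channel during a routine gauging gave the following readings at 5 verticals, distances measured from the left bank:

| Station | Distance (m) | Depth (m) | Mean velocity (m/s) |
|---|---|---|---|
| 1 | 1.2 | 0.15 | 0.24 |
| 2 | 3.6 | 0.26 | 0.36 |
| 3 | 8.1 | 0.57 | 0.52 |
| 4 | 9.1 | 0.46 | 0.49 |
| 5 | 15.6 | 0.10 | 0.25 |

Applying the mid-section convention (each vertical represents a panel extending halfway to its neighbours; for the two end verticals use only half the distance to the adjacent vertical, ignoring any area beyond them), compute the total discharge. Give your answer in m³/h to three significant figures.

7590 m³/h

w_1 = (3.6 − 1.2)/2 = 1.2 m; q_1 = 0.24 × 0.15 × 1.2 = 0.04320 m³/s
w_2 = (8.1 − 1.2)/2 = 3.45 m; q_2 = 0.36 × 0.26 × 3.45 = 0.3229 m³/s
w_3 = (9.1 − 3.6)/2 = 2.75 m; q_3 = 0.52 × 0.57 × 2.75 = 0.8151 m³/s
w_4 = (15.6 − 8.1)/2 = 3.75 m; q_4 = 0.49 × 0.46 × 3.75 = 0.8453 m³/s
w_5 = (15.6 − 9.1)/2 = 3.25 m; q_5 = 0.25 × 0.10 × 3.25 = 0.08125 m³/s
Q = Σ qᵢ = 2.108 m³/s
= 2.108 × 3600 = 7588 m³/h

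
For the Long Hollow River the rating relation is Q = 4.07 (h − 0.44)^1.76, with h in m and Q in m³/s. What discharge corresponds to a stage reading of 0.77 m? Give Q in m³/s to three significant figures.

Q = 4.07 × (0.77 − 0.44)^1.76 = 4.07 × 0.33^1.76 = 0.5783 m³/s

0.578 m³/s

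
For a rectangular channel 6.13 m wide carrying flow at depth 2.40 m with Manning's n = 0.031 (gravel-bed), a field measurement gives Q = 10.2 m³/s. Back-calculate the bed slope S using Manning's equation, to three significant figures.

A = b·y = 6.13 × 2.40 = 14.71 m²
P = b + 2y = 6.13 + 2×2.40 = 10.93 m
R = A/P = 14.71/10.93 = 1.346 m
S = (Q·n / (1·A·R^(2/3)))² = (10.2×0.031 / (1×14.71×1.219))² = 0.0003108

0.000311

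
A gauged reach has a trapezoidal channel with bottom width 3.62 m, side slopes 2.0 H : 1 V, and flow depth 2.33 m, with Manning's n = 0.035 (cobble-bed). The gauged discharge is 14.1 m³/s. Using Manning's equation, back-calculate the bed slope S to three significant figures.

A = (b + z·y)·y = (3.62 + 2.0×2.33)×2.33 = 19.29 m²
P = b + 2y√(1+z²) = 3.62 + 2×2.33×√(1+2.0²) = 14.04 m
R = A/P = 19.29/14.04 = 1.374 m
S = (Q·n / (1·A·R^(2/3)))² = (14.1×0.035 / (1×19.29×1.236))² = 0.0004283

0.000428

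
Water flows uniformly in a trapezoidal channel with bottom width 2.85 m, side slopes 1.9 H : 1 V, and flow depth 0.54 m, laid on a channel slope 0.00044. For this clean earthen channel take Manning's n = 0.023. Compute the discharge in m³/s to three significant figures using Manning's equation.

A = (b + z·y)·y = (2.85 + 1.9×0.54)×0.54 = 2.093 m²
P = b + 2y√(1+z²) = 2.85 + 2×0.54×√(1+1.9²) = 5.169 m
R = A/P = 2.093/5.169 = 0.4049 m
Q = (1/n)·A·R^(2/3)·S^(1/2) = (1/0.023) × 2.093 × 0.4049^(2/3) × 0.00044^(1/2) = 1.045 m³/s

1.04 m³/s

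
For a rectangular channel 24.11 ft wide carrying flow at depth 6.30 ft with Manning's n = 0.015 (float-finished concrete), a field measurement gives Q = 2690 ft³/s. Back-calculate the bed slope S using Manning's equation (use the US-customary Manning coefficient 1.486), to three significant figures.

A = b·y = 24.11 × 6.30 = 151.9 ft²
P = b + 2y = 24.11 + 2×6.30 = 36.71 ft
R = A/P = 151.9/36.71 = 4.138 ft
S = (Q·n / (1.486·A·R^(2/3)))² = (2690×0.015 / (1.486×151.9×2.577))² = 0.004811

0.00481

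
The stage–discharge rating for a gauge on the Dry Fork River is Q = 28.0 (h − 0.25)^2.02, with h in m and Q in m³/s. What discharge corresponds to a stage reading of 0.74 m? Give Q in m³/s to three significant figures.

Q = 28.0 × (0.74 − 0.25)^2.02 = 28.0 × 0.49^2.02 = 6.628 m³/s

6.63 m³/s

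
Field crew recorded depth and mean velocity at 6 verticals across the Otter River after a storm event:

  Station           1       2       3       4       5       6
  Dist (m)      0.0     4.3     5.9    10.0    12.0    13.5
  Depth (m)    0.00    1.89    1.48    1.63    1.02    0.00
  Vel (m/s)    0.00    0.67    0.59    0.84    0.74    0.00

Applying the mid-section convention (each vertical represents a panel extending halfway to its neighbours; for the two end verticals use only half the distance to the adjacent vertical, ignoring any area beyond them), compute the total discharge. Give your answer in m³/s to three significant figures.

11.7 m³/s

w_2 = (5.9 − 0.0)/2 = 2.95 m; q_2 = 0.67 × 1.89 × 2.95 = 3.736 m³/s
w_3 = (10.0 − 4.3)/2 = 2.85 m; q_3 = 0.59 × 1.48 × 2.85 = 2.489 m³/s
w_4 = (12.0 − 5.9)/2 = 3.05 m; q_4 = 0.84 × 1.63 × 3.05 = 4.176 m³/s
w_5 = (13.5 − 10.0)/2 = 1.75 m; q_5 = 0.74 × 1.02 × 1.75 = 1.321 m³/s
Stations 1, 6 contribute zero (depth or velocity is 0).
Q = Σ qᵢ = 11.72 m³/s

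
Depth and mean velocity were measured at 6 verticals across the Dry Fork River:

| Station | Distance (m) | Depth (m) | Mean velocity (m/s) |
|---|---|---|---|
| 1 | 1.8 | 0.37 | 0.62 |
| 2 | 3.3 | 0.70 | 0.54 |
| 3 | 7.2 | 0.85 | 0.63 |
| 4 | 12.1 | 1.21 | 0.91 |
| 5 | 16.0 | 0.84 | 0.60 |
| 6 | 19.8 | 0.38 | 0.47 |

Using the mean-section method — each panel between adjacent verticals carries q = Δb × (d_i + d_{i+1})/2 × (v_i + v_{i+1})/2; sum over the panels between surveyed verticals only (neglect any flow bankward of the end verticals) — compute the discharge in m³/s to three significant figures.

10.4 m³/s

Panel 1-2: Δb = 1.5 m, d̄ = (0.37+0.70)/2 = 0.535, v̄ = (0.62+0.54)/2 = 0.58 → q = 1.5×0.535×0.58 = 0.4655 m³/s
Panel 2-3: Δb = 3.9 m, d̄ = (0.70+0.85)/2 = 0.775, v̄ = (0.54+0.63)/2 = 0.585 → q = 3.9×0.775×0.585 = 1.768 m³/s
Panel 3-4: Δb = 4.9 m, d̄ = (0.85+1.21)/2 = 1.03, v̄ = (0.63+0.91)/2 = 0.77 → q = 4.9×1.03×0.77 = 3.886 m³/s
Panel 4-5: Δb = 3.9 m, d̄ = (1.21+0.84)/2 = 1.025, v̄ = (0.91+0.60)/2 = 0.755 → q = 3.9×1.025×0.755 = 3.018 m³/s
Panel 5-6: Δb = 3.8 m, d̄ = (0.84+0.38)/2 = 0.61, v̄ = (0.60+0.47)/2 = 0.535 → q = 3.8×0.61×0.535 = 1.240 m³/s
Q = Σ q = 10.38 m³/s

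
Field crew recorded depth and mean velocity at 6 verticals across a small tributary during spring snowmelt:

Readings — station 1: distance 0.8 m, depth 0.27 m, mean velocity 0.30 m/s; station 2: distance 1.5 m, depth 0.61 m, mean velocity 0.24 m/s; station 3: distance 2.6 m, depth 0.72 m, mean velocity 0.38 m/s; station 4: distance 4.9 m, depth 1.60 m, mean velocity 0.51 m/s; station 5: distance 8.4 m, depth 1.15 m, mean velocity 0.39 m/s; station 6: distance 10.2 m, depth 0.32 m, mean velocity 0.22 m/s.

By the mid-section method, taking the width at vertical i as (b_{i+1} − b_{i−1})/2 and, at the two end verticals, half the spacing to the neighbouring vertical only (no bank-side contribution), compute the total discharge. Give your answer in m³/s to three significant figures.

w_1 = (1.5 − 0.8)/2 = 0.35 m; q_1 = 0.30 × 0.27 × 0.35 = 0.02835 m³/s
w_2 = (2.6 − 0.8)/2 = 0.9 m; q_2 = 0.24 × 0.61 × 0.9 = 0.1318 m³/s
w_3 = (4.9 − 1.5)/2 = 1.7 m; q_3 = 0.38 × 0.72 × 1.7 = 0.4651 m³/s
w_4 = (8.4 − 2.6)/2 = 2.9 m; q_4 = 0.51 × 1.60 × 2.9 = 2.366 m³/s
w_5 = (10.2 − 4.9)/2 = 2.65 m; q_5 = 0.39 × 1.15 × 2.65 = 1.189 m³/s
w_6 = (10.2 − 8.4)/2 = 0.9 m; q_6 = 0.22 × 0.32 × 0.9 = 0.06336 m³/s
Q = Σ qᵢ = 4.244 m³/s

4.24 m³/s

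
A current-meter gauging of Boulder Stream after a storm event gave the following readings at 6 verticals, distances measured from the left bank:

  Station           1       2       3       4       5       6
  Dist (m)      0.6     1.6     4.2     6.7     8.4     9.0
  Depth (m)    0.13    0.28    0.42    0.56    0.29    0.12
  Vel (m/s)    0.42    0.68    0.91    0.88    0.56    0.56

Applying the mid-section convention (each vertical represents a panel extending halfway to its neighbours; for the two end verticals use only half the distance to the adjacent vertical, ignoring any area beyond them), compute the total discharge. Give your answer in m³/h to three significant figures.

9310 m³/h

w_1 = (1.6 − 0.6)/2 = 0.5 m; q_1 = 0.42 × 0.13 × 0.5 = 0.02730 m³/s
w_2 = (4.2 − 0.6)/2 = 1.8 m; q_2 = 0.68 × 0.28 × 1.8 = 0.3427 m³/s
w_3 = (6.7 − 1.6)/2 = 2.55 m; q_3 = 0.91 × 0.42 × 2.55 = 0.9746 m³/s
w_4 = (8.4 − 4.2)/2 = 2.1 m; q_4 = 0.88 × 0.56 × 2.1 = 1.035 m³/s
w_5 = (9.0 − 6.7)/2 = 1.15 m; q_5 = 0.56 × 0.29 × 1.15 = 0.1868 m³/s
w_6 = (9.0 − 8.4)/2 = 0.3 m; q_6 = 0.56 × 0.12 × 0.3 = 0.02016 m³/s
Q = Σ qᵢ = 2.586 m³/s
= 2.586 × 3600 = 9311 m³/h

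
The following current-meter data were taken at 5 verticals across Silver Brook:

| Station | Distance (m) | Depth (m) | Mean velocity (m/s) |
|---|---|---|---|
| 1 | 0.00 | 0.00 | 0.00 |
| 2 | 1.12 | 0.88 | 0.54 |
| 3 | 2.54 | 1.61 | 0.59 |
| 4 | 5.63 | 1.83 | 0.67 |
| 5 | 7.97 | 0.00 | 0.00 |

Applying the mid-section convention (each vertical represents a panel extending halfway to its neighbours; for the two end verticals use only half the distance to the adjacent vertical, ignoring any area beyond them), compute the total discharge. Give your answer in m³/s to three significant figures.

w_2 = (2.54 − 0.00)/2 = 1.27 m; q_2 = 0.54 × 0.88 × 1.27 = 0.6035 m³/s
w_3 = (5.63 − 1.12)/2 = 2.255 m; q_3 = 0.59 × 1.61 × 2.255 = 2.142 m³/s
w_4 = (7.97 − 2.54)/2 = 2.715 m; q_4 = 0.67 × 1.83 × 2.715 = 3.329 m³/s
Stations 1, 5 contribute zero (depth or velocity is 0).
Q = Σ qᵢ = 6.074 m³/s

6.07 m³/s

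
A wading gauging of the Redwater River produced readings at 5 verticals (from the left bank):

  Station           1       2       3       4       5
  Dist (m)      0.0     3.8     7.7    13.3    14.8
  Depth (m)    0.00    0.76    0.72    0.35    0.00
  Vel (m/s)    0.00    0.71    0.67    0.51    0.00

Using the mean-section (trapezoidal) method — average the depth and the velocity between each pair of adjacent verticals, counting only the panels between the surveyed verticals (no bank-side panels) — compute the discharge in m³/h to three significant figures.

15600 m³/h

Panel 1-2: Δb = 3.8 m, d̄ = (0.00+0.76)/2 = 0.38, v̄ = (0.00+0.71)/2 = 0.355 → q = 3.8×0.38×0.355 = 0.5126 m³/s
Panel 2-3: Δb = 3.9 m, d̄ = (0.76+0.72)/2 = 0.74, v̄ = (0.71+0.67)/2 = 0.69 → q = 3.9×0.74×0.69 = 1.991 m³/s
Panel 3-4: Δb = 5.6 m, d̄ = (0.72+0.35)/2 = 0.535, v̄ = (0.67+0.51)/2 = 0.59 → q = 5.6×0.535×0.59 = 1.768 m³/s
Panel 4-5: Δb = 1.5 m, d̄ = (0.35+0.00)/2 = 0.175, v̄ = (0.51+0.00)/2 = 0.255 → q = 1.5×0.175×0.255 = 0.06694 m³/s
Q = Σ q = 4.339 m³/s
= 4.339 × 3600 = 15620 m³/h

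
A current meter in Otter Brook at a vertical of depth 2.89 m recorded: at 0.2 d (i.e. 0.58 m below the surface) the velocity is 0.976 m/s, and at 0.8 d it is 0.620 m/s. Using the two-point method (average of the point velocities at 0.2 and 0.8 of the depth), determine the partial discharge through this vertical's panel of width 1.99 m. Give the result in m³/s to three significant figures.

4.59 m³/s

v̄ = (0.976 + 0.620) / 2 = 0.7980 m/s
q = v̄ × d × w = 0.7980 × 2.89 × 1.99 = 4.589 m³/s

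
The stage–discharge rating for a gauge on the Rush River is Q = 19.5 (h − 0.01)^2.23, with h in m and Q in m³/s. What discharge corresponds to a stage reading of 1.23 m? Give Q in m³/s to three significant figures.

Q = 19.5 × (1.23 − 0.01)^2.23 = 19.5 × 1.22^2.23 = 30.38 m³/s

30.4 m³/s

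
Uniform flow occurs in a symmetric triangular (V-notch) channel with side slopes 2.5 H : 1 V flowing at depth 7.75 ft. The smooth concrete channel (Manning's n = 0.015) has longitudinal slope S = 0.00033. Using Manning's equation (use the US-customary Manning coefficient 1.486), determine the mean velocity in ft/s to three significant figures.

4.23 ft/s

A = z·y² = 2.5×7.75² = 150.2 ft²
P = 2y√(1+z²) = 2×7.75×√(1+2.5²) = 41.74 ft
R = A/P = 150.2/41.74 = 3.598 ft
Q = (1.486/n)·A·R^(2/3)·S^(1/2) = (1.486/0.015) × 150.2 × 3.598^(2/3) × 0.00033^(1/2) = 634.5 ft³/s
V = Q/A = 634.5/150.2 = 4.226 ft/s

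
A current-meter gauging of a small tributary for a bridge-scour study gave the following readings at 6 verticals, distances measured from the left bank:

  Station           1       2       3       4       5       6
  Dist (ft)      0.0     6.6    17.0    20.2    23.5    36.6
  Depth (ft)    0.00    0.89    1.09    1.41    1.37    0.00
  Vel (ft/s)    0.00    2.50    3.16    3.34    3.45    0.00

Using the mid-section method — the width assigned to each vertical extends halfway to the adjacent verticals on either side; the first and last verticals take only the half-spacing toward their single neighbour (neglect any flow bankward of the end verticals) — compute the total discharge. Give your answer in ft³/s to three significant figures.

96.4 ft³/s

w_2 = (17.0 − 0.0)/2 = 8.5 ft; q_2 = 2.50 × 0.89 × 8.5 = 18.91 ft³/s
w_3 = (20.2 − 6.6)/2 = 6.8 ft; q_3 = 3.16 × 1.09 × 6.8 = 23.42 ft³/s
w_4 = (23.5 − 17.0)/2 = 3.25 ft; q_4 = 3.34 × 1.41 × 3.25 = 15.31 ft³/s
w_5 = (36.6 − 20.2)/2 = 8.2 ft; q_5 = 3.45 × 1.37 × 8.2 = 38.76 ft³/s
Stations 1, 6 contribute zero (depth or velocity is 0).
Q = Σ qᵢ = 96.40 ft³/s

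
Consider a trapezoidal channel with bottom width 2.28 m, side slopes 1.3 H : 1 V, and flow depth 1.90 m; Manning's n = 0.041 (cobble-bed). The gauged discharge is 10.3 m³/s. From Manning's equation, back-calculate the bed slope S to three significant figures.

0.00203

A = (b + z·y)·y = (2.28 + 1.3×1.90)×1.90 = 9.025 m²
P = b + 2y√(1+z²) = 2.28 + 2×1.90×√(1+1.3²) = 8.512 m
R = A/P = 9.025/8.512 = 1.060 m
S = (Q·n / (1·A·R^(2/3)))² = (10.3×0.041 / (1×9.025×1.040))² = 0.002025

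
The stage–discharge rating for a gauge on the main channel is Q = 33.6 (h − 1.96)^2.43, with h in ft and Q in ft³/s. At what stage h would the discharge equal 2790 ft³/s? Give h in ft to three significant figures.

h − h₀ = (Q/C)^(1/b) = (2790/33.6)^(1/2.43) = 6.163 ft
h = 1.96 + 6.163 = 8.123 ft

8.12 ft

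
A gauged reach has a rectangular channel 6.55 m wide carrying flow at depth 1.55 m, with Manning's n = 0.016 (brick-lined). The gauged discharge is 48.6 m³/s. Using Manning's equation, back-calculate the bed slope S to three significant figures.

A = b·y = 6.55 × 1.55 = 10.15 m²
P = b + 2y = 6.55 + 2×1.55 = 9.650 m
R = A/P = 10.15/9.650 = 1.052 m
S = (Q·n / (1·A·R^(2/3)))² = (48.6×0.016 / (1×10.15×1.034))² = 0.005482

0.00548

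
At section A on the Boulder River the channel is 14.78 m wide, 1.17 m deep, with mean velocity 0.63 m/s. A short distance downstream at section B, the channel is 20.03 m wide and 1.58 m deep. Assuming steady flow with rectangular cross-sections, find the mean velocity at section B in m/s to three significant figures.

Q = A₁V₁ = (14.78×1.17) × 0.63 = 10.89 m³/s
A₂ = 20.03 × 1.58 = 31.65 m²
V₂ = Q/A₂ = 10.89/31.65 = 0.3442 m/s

0.344 m/s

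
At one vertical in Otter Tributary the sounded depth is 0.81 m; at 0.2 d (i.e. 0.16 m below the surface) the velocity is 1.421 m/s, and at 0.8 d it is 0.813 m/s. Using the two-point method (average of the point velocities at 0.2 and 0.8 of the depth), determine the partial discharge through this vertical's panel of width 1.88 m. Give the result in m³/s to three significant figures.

v̄ = (1.421 + 0.813) / 2 = 1.117 m/s
q = v̄ × d × w = 1.117 × 0.81 × 1.88 = 1.701 m³/s

1.70 m³/s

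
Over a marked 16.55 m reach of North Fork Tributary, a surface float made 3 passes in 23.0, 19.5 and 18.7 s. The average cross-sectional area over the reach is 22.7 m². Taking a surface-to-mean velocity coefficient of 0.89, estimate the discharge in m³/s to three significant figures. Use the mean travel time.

t̄ = (23.0 + 19.5 + 18.7) / 3 = 20.4 s
v_surface = L / t̄ = 16.55 / 20.4 = 0.8113 m/s
v_mean = 0.89 × 0.8113 = 0.7220 m/s
Q = A × v_mean = 22.7 × 0.7220 = 16.39 m³/s

16.4 m³/s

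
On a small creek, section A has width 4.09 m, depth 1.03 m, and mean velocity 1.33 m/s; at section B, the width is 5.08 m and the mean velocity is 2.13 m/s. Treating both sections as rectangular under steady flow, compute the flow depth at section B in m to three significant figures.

Q = A₁V₁ = (4.09×1.03) × 1.33 = 5.603 m³/s
d₂ = Q/(b₂ V₂) = 5.603/(5.08×2.13) = 0.5178 m

0.518 m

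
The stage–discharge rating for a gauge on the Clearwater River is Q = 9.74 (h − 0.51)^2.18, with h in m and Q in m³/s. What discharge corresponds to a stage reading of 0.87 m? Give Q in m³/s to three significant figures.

1.05 m³/s

Q = 9.74 × (0.87 − 0.51)^2.18 = 9.74 × 0.36^2.18 = 1.050 m³/s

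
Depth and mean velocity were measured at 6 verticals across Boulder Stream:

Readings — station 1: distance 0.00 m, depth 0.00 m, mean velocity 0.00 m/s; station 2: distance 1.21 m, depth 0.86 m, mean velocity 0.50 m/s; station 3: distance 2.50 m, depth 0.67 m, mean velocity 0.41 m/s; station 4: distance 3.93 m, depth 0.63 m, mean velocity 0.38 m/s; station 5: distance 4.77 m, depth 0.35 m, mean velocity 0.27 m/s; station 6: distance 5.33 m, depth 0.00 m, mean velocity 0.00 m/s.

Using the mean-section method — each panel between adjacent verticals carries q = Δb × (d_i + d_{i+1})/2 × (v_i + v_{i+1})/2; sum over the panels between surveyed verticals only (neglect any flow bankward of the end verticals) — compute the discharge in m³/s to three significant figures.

Panel 1-2: Δb = 1.21 m, d̄ = (0.00+0.86)/2 = 0.43, v̄ = (0.00+0.50)/2 = 0.25 → q = 1.21×0.43×0.25 = 0.1301 m³/s
Panel 2-3: Δb = 1.29 m, d̄ = (0.86+0.67)/2 = 0.765, v̄ = (0.50+0.41)/2 = 0.455 → q = 1.29×0.765×0.455 = 0.4490 m³/s
Panel 3-4: Δb = 1.43 m, d̄ = (0.67+0.63)/2 = 0.65, v̄ = (0.41+0.38)/2 = 0.395 → q = 1.43×0.65×0.395 = 0.3672 m³/s
Panel 4-5: Δb = 0.84 m, d̄ = (0.63+0.35)/2 = 0.49, v̄ = (0.38+0.27)/2 = 0.325 → q = 0.84×0.49×0.325 = 0.1338 m³/s
Panel 5-6: Δb = 0.56 m, d̄ = (0.35+0.00)/2 = 0.175, v̄ = (0.27+0.00)/2 = 0.135 → q = 0.56×0.175×0.135 = 0.01323 m³/s
Q = Σ q = 1.093 m³/s

1.09 m³/s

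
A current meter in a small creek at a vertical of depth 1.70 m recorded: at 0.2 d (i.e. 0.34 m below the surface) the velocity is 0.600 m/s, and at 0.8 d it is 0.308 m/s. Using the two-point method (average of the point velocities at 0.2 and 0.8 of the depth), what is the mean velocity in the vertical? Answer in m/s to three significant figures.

0.454 m/s

v̄ = (0.600 + 0.308) / 2 = 0.4540 m/s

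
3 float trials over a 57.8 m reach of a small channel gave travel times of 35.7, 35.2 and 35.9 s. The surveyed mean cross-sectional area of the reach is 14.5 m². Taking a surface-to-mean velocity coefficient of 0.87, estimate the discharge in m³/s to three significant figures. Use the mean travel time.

20.5 m³/s

t̄ = (35.7 + 35.2 + 35.9) / 3 = 35.6 s
v_surface = L / t̄ = 57.8 / 35.6 = 1.624 m/s
v_mean = 0.87 × 1.624 = 1.413 m/s
Q = A × v_mean = 14.5 × 1.413 = 20.48 m³/s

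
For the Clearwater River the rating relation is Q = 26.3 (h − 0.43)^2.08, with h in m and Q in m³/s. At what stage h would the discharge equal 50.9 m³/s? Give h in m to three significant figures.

1.80 m

h − h₀ = (Q/C)^(1/b) = (50.9/26.3)^(1/2.08) = 1.374 m
h = 0.43 + 1.374 = 1.804 m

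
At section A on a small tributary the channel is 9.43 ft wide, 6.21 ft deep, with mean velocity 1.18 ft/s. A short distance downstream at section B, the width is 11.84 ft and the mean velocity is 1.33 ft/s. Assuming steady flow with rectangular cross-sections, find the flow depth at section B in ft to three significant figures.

Q = A₁V₁ = (9.43×6.21) × 1.18 = 69.10 ft³/s
d₂ = Q/(b₂ V₂) = 69.10/(11.84×1.33) = 4.388 ft

4.39 ft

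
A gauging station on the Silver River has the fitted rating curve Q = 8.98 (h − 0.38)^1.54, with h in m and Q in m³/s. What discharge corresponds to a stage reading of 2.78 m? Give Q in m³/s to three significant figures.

Q = 8.98 × (2.78 − 0.38)^1.54 = 8.98 × 2.4^1.54 = 34.58 m³/s

34.6 m³/s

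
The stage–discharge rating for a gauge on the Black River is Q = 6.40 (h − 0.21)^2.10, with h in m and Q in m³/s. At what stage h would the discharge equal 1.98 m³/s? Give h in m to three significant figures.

0.782 m

h − h₀ = (Q/C)^(1/b) = (1.98/6.40)^(1/2.10) = 0.5720 m
h = 0.21 + 0.5720 = 0.7820 m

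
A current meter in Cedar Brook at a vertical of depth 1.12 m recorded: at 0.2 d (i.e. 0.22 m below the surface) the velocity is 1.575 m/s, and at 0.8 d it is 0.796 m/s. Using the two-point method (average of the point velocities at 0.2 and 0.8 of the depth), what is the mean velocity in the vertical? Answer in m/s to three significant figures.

1.19 m/s

v̄ = (1.575 + 0.796) / 2 = 1.186 m/s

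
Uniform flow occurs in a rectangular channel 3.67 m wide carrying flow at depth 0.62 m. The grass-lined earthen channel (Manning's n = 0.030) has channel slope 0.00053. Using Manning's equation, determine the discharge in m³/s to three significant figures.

A = b·y = 3.67 × 0.62 = 2.275 m²
P = b + 2y = 3.67 + 2×0.62 = 4.910 m
R = A/P = 2.275/4.910 = 0.4634 m
Q = (1/n)·A·R^(2/3)·S^(1/2) = (1/0.030) × 2.275 × 0.4634^(2/3) × 0.00053^(1/2) = 1.046 m³/s

1.05 m³/s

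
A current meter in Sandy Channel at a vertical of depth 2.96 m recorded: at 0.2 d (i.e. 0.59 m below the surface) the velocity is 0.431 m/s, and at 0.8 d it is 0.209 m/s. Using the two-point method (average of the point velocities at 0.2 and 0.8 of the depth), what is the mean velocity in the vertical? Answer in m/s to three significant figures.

v̄ = (0.431 + 0.209) / 2 = 0.3200 m/s

0.320 m/s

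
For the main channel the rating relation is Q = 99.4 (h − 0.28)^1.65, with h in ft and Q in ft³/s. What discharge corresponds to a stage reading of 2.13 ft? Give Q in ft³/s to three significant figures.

274 ft³/s

Q = 99.4 × (2.13 − 0.28)^1.65 = 99.4 × 1.85^1.65 = 274.3 ft³/s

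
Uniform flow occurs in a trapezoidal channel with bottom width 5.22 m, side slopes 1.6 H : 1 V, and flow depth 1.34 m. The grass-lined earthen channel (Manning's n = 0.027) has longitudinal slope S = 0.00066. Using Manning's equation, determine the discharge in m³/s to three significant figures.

A = (b + z·y)·y = (5.22 + 1.6×1.34)×1.34 = 9.868 m²
P = b + 2y√(1+z²) = 5.22 + 2×1.34×√(1+1.6²) = 10.28 m
R = A/P = 9.868/10.28 = 0.9602 m
Q = (1/n)·A·R^(2/3)·S^(1/2) = (1/0.027) × 9.868 × 0.9602^(2/3) × 0.00066^(1/2) = 9.138 m³/s

9.14 m³/s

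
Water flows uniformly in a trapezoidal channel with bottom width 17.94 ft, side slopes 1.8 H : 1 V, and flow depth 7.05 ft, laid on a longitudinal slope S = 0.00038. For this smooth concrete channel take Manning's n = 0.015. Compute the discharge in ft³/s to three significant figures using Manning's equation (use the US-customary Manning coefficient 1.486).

1150 ft³/s

A = (b + z·y)·y = (17.94 + 1.8×7.05)×7.05 = 215.9 ft²
P = b + 2y√(1+z²) = 17.94 + 2×7.05×√(1+1.8²) = 46.97 ft
R = A/P = 215.9/46.97 = 4.597 ft
Q = (1.486/n)·A·R^(2/3)·S^(1/2) = (1.486/0.015) × 215.9 × 4.597^(2/3) × 0.00038^(1/2) = 1153 ft³/s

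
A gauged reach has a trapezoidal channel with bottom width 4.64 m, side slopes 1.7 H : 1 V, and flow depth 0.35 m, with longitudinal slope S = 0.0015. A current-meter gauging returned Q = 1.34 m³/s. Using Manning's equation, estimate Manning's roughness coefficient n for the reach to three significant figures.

0.0240

A = (b + z·y)·y = (4.64 + 1.7×0.35)×0.35 = 1.832 m²
P = b + 2y√(1+z²) = 4.64 + 2×0.35×√(1+1.7²) = 6.021 m
R = A/P = 1.832/6.021 = 0.3043 m
n = (1/Q)·A·R^(2/3)·S^(1/2) = (1/1.34) × 1.832 × 0.4524 × 0.03873 = 0.02396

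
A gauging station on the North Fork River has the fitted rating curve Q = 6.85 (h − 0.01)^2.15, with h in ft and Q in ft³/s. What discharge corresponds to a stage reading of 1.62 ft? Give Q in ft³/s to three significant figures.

Q = 6.85 × (1.62 − 0.01)^2.15 = 6.85 × 1.61^2.15 = 19.07 ft³/s

19.1 ft³/s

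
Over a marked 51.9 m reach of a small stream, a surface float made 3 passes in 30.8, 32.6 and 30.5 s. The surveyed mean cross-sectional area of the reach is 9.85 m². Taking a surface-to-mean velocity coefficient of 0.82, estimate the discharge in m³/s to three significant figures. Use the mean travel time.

13.4 m³/s

t̄ = (30.8 + 32.6 + 30.5) / 3 = 31.3 s
v_surface = L / t̄ = 51.9 / 31.3 = 1.658 m/s
v_mean = 0.82 × 1.658 = 1.360 m/s
Q = A × v_mean = 9.85 × 1.360 = 13.39 m³/s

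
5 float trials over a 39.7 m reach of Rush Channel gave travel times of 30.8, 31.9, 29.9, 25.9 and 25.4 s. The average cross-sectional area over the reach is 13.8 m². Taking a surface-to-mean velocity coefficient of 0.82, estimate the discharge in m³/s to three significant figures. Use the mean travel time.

t̄ = (30.8 + 31.9 + 29.9 + 25.9 + 25.4) / 5 = 28.78 s
v_surface = L / t̄ = 39.7 / 28.78 = 1.379 m/s
v_mean = 0.82 × 1.379 = 1.131 m/s
Q = A × v_mean = 13.8 × 1.131 = 15.61 m³/s

15.6 m³/s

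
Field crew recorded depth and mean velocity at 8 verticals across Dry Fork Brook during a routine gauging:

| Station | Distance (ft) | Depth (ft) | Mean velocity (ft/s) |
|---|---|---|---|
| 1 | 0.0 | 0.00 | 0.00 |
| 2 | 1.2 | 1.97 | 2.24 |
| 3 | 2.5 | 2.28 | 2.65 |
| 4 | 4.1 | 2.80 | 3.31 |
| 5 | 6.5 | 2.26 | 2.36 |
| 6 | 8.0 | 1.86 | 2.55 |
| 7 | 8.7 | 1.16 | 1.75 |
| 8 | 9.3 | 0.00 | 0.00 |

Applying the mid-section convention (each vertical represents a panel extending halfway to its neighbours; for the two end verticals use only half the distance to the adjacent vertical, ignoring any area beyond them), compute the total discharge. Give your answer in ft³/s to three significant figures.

w_2 = (2.5 − 0.0)/2 = 1.25 ft; q_2 = 2.24 × 1.97 × 1.25 = 5.516 ft³/s
w_3 = (4.1 − 1.2)/2 = 1.45 ft; q_3 = 2.65 × 2.28 × 1.45 = 8.761 ft³/s
w_4 = (6.5 − 2.5)/2 = 2 ft; q_4 = 3.31 × 2.80 × 2 = 18.54 ft³/s
w_5 = (8.0 − 4.1)/2 = 1.95 ft; q_5 = 2.36 × 2.26 × 1.95 = 10.40 ft³/s
w_6 = (8.7 − 6.5)/2 = 1.1 ft; q_6 = 2.55 × 1.86 × 1.1 = 5.217 ft³/s
w_7 = (9.3 − 8.0)/2 = 0.65 ft; q_7 = 1.75 × 1.16 × 0.65 = 1.320 ft³/s
Stations 1, 8 contribute zero (depth or velocity is 0).
Q = Σ qᵢ = 49.75 ft³/s

49.8 ft³/s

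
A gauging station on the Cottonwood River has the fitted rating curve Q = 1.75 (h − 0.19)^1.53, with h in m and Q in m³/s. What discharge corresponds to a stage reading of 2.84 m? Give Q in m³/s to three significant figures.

7.77 m³/s

Q = 1.75 × (2.84 − 0.19)^1.53 = 1.75 × 2.65^1.53 = 7.773 m³/s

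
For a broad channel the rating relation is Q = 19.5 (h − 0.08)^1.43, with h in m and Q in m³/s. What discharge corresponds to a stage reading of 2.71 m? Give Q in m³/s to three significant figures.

77.7 m³/s

Q = 19.5 × (2.71 − 0.08)^1.43 = 19.5 × 2.63^1.43 = 77.73 m³/s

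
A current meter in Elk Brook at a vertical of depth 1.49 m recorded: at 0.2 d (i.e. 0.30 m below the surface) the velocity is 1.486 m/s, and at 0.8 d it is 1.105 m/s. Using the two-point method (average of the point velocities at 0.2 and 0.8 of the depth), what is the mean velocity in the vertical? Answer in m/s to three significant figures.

v̄ = (1.486 + 1.105) / 2 = 1.296 m/s

1.30 m/s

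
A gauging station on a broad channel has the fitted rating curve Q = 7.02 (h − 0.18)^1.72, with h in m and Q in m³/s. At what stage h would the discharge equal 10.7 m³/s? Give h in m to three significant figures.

1.46 m

h − h₀ = (Q/C)^(1/b) = (10.7/7.02)^(1/1.72) = 1.278 m
h = 0.18 + 1.278 = 1.458 m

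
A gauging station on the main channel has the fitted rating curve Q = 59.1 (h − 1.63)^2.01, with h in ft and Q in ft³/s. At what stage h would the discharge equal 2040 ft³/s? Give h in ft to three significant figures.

h − h₀ = (Q/C)^(1/b) = (2040/59.1)^(1/2.01) = 5.824 ft
h = 1.63 + 5.824 = 7.454 ft

7.45 ft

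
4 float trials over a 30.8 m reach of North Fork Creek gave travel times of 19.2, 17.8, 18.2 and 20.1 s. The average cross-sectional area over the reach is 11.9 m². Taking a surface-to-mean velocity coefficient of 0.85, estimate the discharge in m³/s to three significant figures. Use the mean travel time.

16.5 m³/s

t̄ = (19.2 + 17.8 + 18.2 + 20.1) / 4 = 18.825 s
v_surface = L / t̄ = 30.8 / 18.825 = 1.636 m/s
v_mean = 0.85 × 1.636 = 1.391 m/s
Q = A × v_mean = 11.9 × 1.391 = 16.55 m³/s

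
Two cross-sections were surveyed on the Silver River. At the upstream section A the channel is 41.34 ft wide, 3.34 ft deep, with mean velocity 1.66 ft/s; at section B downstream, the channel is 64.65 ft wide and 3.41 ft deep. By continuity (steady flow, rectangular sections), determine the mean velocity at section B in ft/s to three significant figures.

1.04 ft/s

Q = A₁V₁ = (41.34×3.34) × 1.66 = 229.2 ft³/s
A₂ = 64.65 × 3.41 = 220.5 ft²
V₂ = Q/A₂ = 229.2/220.5 = 1.040 ft/s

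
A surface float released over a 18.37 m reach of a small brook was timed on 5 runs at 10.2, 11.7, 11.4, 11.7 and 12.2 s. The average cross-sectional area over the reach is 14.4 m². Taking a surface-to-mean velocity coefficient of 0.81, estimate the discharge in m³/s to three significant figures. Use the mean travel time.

18.7 m³/s

t̄ = (10.2 + 11.7 + 11.4 + 11.7 + 12.2) / 5 = 11.44 s
v_surface = L / t̄ = 18.37 / 11.44 = 1.606 m/s
v_mean = 0.81 × 1.606 = 1.301 m/s
Q = A × v_mean = 14.4 × 1.301 = 18.73 m³/s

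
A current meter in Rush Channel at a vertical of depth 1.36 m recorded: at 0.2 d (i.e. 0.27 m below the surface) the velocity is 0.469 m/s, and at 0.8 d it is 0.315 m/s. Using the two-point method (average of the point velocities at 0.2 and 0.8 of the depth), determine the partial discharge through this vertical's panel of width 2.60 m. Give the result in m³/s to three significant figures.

v̄ = (0.469 + 0.315) / 2 = 0.3920 m/s
q = v̄ × d × w = 0.3920 × 1.36 × 2.60 = 1.386 m³/s

1.39 m³/s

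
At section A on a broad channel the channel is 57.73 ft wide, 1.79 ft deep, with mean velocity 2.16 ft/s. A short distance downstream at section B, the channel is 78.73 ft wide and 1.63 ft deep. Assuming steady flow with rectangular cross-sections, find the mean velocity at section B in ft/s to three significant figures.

1.74 ft/s

Q = A₁V₁ = (57.73×1.79) × 2.16 = 223.2 ft³/s
A₂ = 78.73 × 1.63 = 128.3 ft²
V₂ = Q/A₂ = 223.2/128.3 = 1.739 ft/s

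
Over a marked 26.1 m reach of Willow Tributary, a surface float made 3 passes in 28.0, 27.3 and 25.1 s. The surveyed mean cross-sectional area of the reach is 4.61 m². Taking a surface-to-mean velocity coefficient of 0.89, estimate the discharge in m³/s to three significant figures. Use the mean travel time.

4.00 m³/s

t̄ = (28.0 + 27.3 + 25.1) / 3 = 26.8 s
v_surface = L / t̄ = 26.1 / 26.8 = 0.9739 m/s
v_mean = 0.89 × 0.9739 = 0.8668 m/s
Q = A × v_mean = 4.61 × 0.8668 = 3.996 m³/s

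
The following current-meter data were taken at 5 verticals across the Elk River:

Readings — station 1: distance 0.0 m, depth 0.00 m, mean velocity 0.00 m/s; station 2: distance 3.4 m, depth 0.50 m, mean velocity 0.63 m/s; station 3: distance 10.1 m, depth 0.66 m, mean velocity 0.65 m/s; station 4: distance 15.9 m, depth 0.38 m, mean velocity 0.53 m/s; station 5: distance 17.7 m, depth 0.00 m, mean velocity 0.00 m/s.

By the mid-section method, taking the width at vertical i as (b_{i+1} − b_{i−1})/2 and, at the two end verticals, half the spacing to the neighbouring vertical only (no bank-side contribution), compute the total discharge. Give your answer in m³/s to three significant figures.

w_2 = (10.1 − 0.0)/2 = 5.05 m; q_2 = 0.63 × 0.50 × 5.05 = 1.591 m³/s
w_3 = (15.9 − 3.4)/2 = 6.25 m; q_3 = 0.65 × 0.66 × 6.25 = 2.681 m³/s
w_4 = (17.7 − 10.1)/2 = 3.8 m; q_4 = 0.53 × 0.38 × 3.8 = 0.7653 m³/s
Stations 1, 5 contribute zero (depth or velocity is 0).
Q = Σ qᵢ = 5.037 m³/s

5.04 m³/s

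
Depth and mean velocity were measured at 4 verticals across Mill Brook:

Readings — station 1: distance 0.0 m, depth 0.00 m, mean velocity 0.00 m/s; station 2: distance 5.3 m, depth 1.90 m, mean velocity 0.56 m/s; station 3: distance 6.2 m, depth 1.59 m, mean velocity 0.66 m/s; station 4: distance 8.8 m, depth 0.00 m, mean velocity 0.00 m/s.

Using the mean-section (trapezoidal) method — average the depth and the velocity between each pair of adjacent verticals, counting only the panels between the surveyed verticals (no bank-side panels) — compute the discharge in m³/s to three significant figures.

Panel 1-2: Δb = 5.3 m, d̄ = (0.00+1.90)/2 = 0.95, v̄ = (0.00+0.56)/2 = 0.28 → q = 5.3×0.95×0.28 = 1.410 m³/s
Panel 2-3: Δb = 0.9 m, d̄ = (1.90+1.59)/2 = 1.745, v̄ = (0.56+0.66)/2 = 0.61 → q = 0.9×1.745×0.61 = 0.9580 m³/s
Panel 3-4: Δb = 2.6 m, d̄ = (1.59+0.00)/2 = 0.795, v̄ = (0.66+0.00)/2 = 0.33 → q = 2.6×0.795×0.33 = 0.6821 m³/s
Q = Σ q = 3.050 m³/s

3.05 m³/s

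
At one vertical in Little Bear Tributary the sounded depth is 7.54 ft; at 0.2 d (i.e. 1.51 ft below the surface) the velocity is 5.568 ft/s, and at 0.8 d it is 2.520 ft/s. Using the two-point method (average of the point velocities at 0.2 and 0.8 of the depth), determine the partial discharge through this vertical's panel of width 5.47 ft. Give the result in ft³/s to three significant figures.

167 ft³/s

v̄ = (5.568 + 2.520) / 2 = 4.044 ft/s
q = v̄ × d × w = 4.044 × 7.54 × 5.47 = 166.8 ft³/s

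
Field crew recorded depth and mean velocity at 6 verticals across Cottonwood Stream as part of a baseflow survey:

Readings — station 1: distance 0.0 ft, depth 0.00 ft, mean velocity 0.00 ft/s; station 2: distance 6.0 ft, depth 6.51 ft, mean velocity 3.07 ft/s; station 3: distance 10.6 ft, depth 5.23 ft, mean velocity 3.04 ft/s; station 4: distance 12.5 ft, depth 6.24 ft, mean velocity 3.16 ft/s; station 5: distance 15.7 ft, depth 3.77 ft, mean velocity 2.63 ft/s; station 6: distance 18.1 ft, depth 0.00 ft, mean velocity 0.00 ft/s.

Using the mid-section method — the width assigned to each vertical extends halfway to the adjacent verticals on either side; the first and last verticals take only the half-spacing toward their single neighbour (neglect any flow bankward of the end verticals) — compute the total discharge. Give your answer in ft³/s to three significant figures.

236 ft³/s

w_2 = (10.6 − 0.0)/2 = 5.3 ft; q_2 = 3.07 × 6.51 × 5.3 = 105.9 ft³/s
w_3 = (12.5 − 6.0)/2 = 3.25 ft; q_3 = 3.04 × 5.23 × 3.25 = 51.67 ft³/s
w_4 = (15.7 − 10.6)/2 = 2.55 ft; q_4 = 3.16 × 6.24 × 2.55 = 50.28 ft³/s
w_5 = (18.1 − 12.5)/2 = 2.8 ft; q_5 = 2.63 × 3.77 × 2.8 = 27.76 ft³/s
Stations 1, 6 contribute zero (depth or velocity is 0).
Q = Σ qᵢ = 235.6 ft³/s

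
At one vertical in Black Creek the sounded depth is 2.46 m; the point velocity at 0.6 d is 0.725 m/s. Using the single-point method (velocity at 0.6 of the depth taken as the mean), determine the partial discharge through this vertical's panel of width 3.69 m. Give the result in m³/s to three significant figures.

6.58 m³/s

v̄ = v₀.₆ = 0.725 m/s
q = v̄ × d × w = 0.7250 × 2.46 × 3.69 = 6.581 m³/s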